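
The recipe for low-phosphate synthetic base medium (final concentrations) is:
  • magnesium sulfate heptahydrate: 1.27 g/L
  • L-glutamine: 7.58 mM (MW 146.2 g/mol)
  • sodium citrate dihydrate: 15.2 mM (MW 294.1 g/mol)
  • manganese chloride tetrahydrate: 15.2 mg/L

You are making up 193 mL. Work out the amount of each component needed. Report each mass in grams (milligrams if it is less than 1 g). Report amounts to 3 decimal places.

Scale factor relative to 1 L: 0.193.
magnesium sulfate heptahydrate: 1.27 g/L × 0.193 L = 0.24511 g = 245.110 mg
L-glutamine: 7.58 mmol/L × 146.2 mg/mmol × 0.193 L = 213.882 mg
sodium citrate dihydrate: 15.2 mmol/L × 294.1 mg/mmol × 0.193 L = 862.772 mg
manganese chloride tetrahydrate: 15.2 mg/L × 0.193 L = 2.934 mg

magnesium sulfate heptahydrate 245.110 mg; L-glutamine 213.882 mg; sodium citrate dihydrate 862.772 mg; manganese chloride tetrahydrate 2.934 mg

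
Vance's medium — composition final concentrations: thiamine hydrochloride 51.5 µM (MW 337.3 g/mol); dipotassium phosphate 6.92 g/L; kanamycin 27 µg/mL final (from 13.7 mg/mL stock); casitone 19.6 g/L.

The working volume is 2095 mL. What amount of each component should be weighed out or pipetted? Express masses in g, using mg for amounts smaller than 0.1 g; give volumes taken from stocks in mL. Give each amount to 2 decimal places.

thiamine hydrochloride 36.39 mg; dipotassium phosphate 14.50 g; kanamycin 4.13 mL; casitone 41.06 g

Scale factor relative to 1 L: 2.095.
thiamine hydrochloride: 51.5 µmol/L × 337.3 g/mol × 2.095 L ÷ 1000 = 36.39 mg
dipotassium phosphate: 6.92 g/L × 2.095 L = 14.50 g
kanamycin: V = C2·V2/C1 = 27 µg/mL × 2095 mL ÷ 13700 µg/mL = 4.13 mL
casitone: 19.6 g/L × 2.095 L = 41.06 g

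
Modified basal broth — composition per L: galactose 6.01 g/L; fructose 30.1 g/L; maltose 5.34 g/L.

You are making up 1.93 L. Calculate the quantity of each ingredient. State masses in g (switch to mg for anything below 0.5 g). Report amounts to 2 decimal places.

Scale factor relative to 1 L: 1.93.
galactose: 6.01 g/L × 1.93 L = 11.60 g
fructose: 30.1 g/L × 1.93 L = 58.09 g
maltose: 5.34 g/L × 1.93 L = 10.31 g

galactose 11.60 g; fructose 58.09 g; maltose 10.31 g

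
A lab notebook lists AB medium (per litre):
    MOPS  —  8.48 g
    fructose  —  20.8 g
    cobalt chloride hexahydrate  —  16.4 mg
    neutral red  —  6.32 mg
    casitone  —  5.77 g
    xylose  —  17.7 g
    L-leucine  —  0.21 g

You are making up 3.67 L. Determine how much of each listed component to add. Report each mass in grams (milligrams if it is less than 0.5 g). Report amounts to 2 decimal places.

MOPS 31.12 g; fructose 76.34 g; cobalt chloride hexahydrate 60.19 mg; neutral red 23.19 mg; casitone 21.18 g; xylose 64.96 g; L-leucine 0.77 g

Ratio of target to recipe volume: 3670 / 1000 = 3.67.
MOPS: 8.48 g × (3670 mL / 1000 mL) = 31.12 g
fructose: 20.8 g × (3670 mL / 1000 mL) = 76.34 g
cobalt chloride hexahydrate: 16.4 mg × (3670 mL / 1000 mL) = 60.19 mg
neutral red: 6.32 mg × (3670 mL / 1000 mL) = 23.19 mg
casitone: 5.77 g × (3670 mL / 1000 mL) = 21.18 g
xylose: 17.7 g × (3670 mL / 1000 mL) = 64.96 g
L-leucine: 0.21 g × (3670 mL / 1000 mL) = 0.77 g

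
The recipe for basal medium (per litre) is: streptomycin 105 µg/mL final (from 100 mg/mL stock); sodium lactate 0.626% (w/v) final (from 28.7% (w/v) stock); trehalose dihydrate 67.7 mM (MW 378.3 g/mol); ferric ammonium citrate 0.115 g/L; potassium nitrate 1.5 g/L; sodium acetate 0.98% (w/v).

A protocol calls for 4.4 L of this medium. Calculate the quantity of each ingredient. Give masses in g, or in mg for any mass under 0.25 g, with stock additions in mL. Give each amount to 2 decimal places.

streptomycin 4.62 mL; sodium lactate 95.97 mL; trehalose dihydrate 112.69 g; ferric ammonium citrate 0.51 g; potassium nitrate 6.60 g; sodium acetate 43.12 g

Working volume: 4.4 L.
streptomycin: C1V1 = C2V2 → 105 µg/mL × 4400 mL ÷ 100000 µg/mL = 4.62 mL
sodium lactate: C1V1 = C2V2 → 0.626% ÷ 28.7% × 4400 mL = 95.97 mL
trehalose dihydrate: 67.7 mmol/L × 378.3 g/mol × 4.4 L ÷ 1000 = 112.69 g
ferric ammonium citrate: 0.115 g/L × 4.4 L = 0.51 g
potassium nitrate: 1.5 g/L × 4.4 L = 6.60 g
sodium acetate: 0.98 g per 100 mL × 4400 mL ÷ 100 = 43.12 g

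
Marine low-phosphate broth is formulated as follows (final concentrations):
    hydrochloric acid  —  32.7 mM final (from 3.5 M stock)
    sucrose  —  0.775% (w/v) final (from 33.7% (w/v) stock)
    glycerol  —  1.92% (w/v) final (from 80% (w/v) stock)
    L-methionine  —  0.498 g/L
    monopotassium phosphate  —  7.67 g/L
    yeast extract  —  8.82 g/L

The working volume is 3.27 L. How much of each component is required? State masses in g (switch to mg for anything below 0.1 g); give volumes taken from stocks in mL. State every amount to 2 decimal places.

hydrochloric acid 30.55 mL; sucrose 75.20 mL; glycerol 78.48 mL; L-methionine 1.63 g; monopotassium phosphate 25.08 g; yeast extract 28.84 g

Working volume: 3.27 L.
hydrochloric acid: dilute stock: 32.7 mM × 3270 mL ÷ 3500 mM = 30.55 mL
sucrose: dilute stock: 0.775% ÷ 33.7% × 3270 mL = 75.20 mL
glycerol: V = C2·V2/C1 = 1.92% ÷ 80% × 3270 mL = 78.48 mL
L-methionine: 0.498 g/L × 3.27 L = 1.63 g
monopotassium phosphate: 7.67 g/L × 3.27 L = 25.08 g
yeast extract: 8.82 g/L × 3.27 L = 28.84 g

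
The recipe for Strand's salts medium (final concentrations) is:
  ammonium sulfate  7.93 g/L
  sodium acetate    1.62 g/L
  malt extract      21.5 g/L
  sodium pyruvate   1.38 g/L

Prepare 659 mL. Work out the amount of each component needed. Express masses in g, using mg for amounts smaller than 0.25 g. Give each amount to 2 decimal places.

ammonium sulfate 5.23 g; sodium acetate 1.07 g; malt extract 14.17 g; sodium pyruvate 0.91 g

Target volume = 659 mL = 0.659 L.
ammonium sulfate: 7.93 g/L × 0.659 L = 5.23 g
sodium acetate: 1.62 g/L × 0.659 L = 1.07 g
malt extract: 21.5 g/L × 0.659 L = 14.17 g
sodium pyruvate: 1.38 g/L × 0.659 L = 0.91 g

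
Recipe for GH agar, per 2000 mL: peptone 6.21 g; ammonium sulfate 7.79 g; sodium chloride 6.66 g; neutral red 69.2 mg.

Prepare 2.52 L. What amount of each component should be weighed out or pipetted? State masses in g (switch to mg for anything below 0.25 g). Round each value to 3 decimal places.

peptone 7.825 g; ammonium sulfate 9.815 g; sodium chloride 8.392 g; neutral red 87.192 mg

Ratio of target to recipe volume: 2520 / 2000 = 1.26.
peptone: 6.21 g × (2520 mL / 2000 mL) = 7.825 g
ammonium sulfate: 7.79 g × (2520 mL / 2000 mL) = 9.815 g
sodium chloride: 6.66 g × (2520 mL / 2000 mL) = 8.392 g
neutral red: 69.2 mg × (2520 mL / 2000 mL) = 87.192 mg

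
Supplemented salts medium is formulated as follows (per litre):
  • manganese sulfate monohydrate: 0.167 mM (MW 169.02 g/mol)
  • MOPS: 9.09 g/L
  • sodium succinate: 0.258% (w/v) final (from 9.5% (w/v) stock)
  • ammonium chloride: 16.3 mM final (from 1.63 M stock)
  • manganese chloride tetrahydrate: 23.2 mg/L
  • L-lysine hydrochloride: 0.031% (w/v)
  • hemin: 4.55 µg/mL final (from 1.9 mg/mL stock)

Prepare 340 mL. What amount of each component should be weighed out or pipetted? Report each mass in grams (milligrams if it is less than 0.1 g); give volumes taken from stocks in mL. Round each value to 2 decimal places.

Target volume = 340 mL = 0.34 L.
manganese sulfate monohydrate: 0.167 mmol/L × 169.02 mg/mmol × 0.34 L = 9.60 mg
MOPS: 9.09 g/L × 0.34 L = 3.09 g
sodium succinate: V = C2·V2/C1 = 0.258% ÷ 9.5% × 340 mL = 9.23 mL
ammonium chloride: dilute stock: 16.3 mM × 340 mL ÷ 1630 mM = 3.40 mL
manganese chloride tetrahydrate: 23.2 mg/L × 0.34 L = 7.89 mg
L-lysine hydrochloride: 0.031% w/v = 0.31 g/L → 0.31 × 0.34 L = 0.11 g
hemin: V = C2·V2/C1 = 4.55 µg/mL × 340 mL ÷ 1900 µg/mL = 0.81 mL

manganese sulfate monohydrate 9.60 mg; MOPS 3.09 g; sodium succinate 9.23 mL; ammonium chloride 3.40 mL; manganese chloride tetrahydrate 7.89 mg; L-lysine hydrochloride 0.11 g; hemin 0.81 mL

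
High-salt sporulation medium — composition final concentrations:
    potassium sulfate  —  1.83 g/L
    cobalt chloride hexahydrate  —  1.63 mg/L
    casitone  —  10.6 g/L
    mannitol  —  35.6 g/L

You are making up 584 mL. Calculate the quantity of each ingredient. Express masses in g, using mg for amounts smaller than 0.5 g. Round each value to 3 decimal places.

potassium sulfate 1.069 g; cobalt chloride hexahydrate 0.952 mg; casitone 6.190 g; mannitol 20.790 g

Target volume = 584 mL = 0.584 L.
potassium sulfate: 1.83 g/L × 0.584 L = 1.069 g
cobalt chloride hexahydrate: 1.63 mg/L × 0.584 L = 0.952 mg
casitone: 10.6 g/L × 0.584 L = 6.190 g
mannitol: 35.6 g/L × 0.584 L = 20.790 g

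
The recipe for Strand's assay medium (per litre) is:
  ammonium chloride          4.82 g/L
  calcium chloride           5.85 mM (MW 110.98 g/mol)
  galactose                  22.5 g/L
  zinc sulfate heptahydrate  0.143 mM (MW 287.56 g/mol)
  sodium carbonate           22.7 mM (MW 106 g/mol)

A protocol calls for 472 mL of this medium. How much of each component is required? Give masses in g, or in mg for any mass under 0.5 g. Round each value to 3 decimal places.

Working volume: 472 mL = 0.472 L.
ammonium chloride: 4.82 g/L × 0.472 L = 2.275 g
calcium chloride: 5.85 mmol/L × 110.98 mg/mmol × 0.472 L = 306.438 mg
galactose: 22.5 g/L × 0.472 L = 10.620 g
zinc sulfate heptahydrate: 0.143 mmol/L × 287.56 mg/mmol × 0.472 L = 19.409 mg
sodium carbonate: 22.7 mmol/L × 106 g/mol × 0.472 L ÷ 1000 = 1.136 g

ammonium chloride 2.275 g; calcium chloride 306.438 mg; galactose 10.620 g; zinc sulfate heptahydrate 19.409 mg; sodium carbonate 1.136 g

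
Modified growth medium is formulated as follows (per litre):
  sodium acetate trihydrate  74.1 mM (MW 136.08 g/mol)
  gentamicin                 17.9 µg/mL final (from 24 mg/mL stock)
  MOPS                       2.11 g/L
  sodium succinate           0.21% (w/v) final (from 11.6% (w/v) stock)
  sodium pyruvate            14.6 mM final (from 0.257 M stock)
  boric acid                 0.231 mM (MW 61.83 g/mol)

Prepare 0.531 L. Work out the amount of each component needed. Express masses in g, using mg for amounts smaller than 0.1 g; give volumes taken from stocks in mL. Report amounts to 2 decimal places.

Working volume: 0.531 L.
sodium acetate trihydrate: 74.1 mmol/L × 136.08 g/mol × 0.531 L ÷ 1000 = 5.35 g
gentamicin: dilute stock: 17.9 µg/mL × 531 mL ÷ 24000 µg/mL = 0.40 mL
MOPS: 2.11 g/L × 0.531 L = 1.12 g
sodium succinate: dilute stock: 0.21% ÷ 11.6% × 531 mL = 9.61 mL
sodium pyruvate: V = C2·V2/C1 = 14.6 mM × 531 mL ÷ 257 mM = 30.17 mL
boric acid: 0.231 mmol/L × 61.83 mg/mmol × 0.531 L = 7.58 mg

sodium acetate trihydrate 5.35 g; gentamicin 0.40 mL; MOPS 1.12 g; sodium succinate 9.61 mL; sodium pyruvate 30.17 mL; boric acid 7.58 mg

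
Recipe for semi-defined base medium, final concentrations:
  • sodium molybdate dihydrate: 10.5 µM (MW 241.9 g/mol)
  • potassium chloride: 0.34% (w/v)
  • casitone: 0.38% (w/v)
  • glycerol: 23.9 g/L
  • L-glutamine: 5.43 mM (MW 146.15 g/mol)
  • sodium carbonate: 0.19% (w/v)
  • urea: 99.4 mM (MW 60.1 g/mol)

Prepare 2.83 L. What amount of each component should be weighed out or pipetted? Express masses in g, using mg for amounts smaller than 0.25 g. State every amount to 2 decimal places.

Working volume: 2.83 L.
sodium molybdate dihydrate: 10.5 µmol/L × 241.9 g/mol × 2.83 L ÷ 1000 = 7.19 mg
potassium chloride: 0.34 g per 100 mL × 2830 mL ÷ 100 = 9.62 g
casitone: 0.38% w/v = 3.8 g/L → 3.8 × 2.83 L = 10.75 g
glycerol: 23.9 g/L × 2.83 L = 67.64 g
L-glutamine: 5.43 mmol/L × 146.15 g/mol × 2.83 L ÷ 1000 = 2.25 g
sodium carbonate: 0.19% w/v = 1.9 g/L → 1.9 × 2.83 L = 5.38 g
urea: 99.4 mmol/L × 60.1 g/mol × 2.83 L ÷ 1000 = 16.91 g

sodium molybdate dihydrate 7.19 mg; potassium chloride 9.62 g; casitone 10.75 g; glycerol 67.64 g; L-glutamine 2.25 g; sodium carbonate 5.38 g; urea 16.91 g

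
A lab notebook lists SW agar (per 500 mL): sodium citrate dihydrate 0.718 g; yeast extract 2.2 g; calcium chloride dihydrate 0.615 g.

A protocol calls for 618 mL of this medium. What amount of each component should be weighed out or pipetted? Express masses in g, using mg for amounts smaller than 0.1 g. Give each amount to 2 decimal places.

Ratio of target to recipe volume: 618 / 500 = 1.236.
sodium citrate dihydrate: 0.718 g × (618 mL / 500 mL) = 0.89 g
yeast extract: 2.2 g × (618 mL / 500 mL) = 2.72 g
calcium chloride dihydrate: 0.615 g × (618 mL / 500 mL) = 0.76 g

sodium citrate dihydrate 0.89 g; yeast extract 2.72 g; calcium chloride dihydrate 0.76 g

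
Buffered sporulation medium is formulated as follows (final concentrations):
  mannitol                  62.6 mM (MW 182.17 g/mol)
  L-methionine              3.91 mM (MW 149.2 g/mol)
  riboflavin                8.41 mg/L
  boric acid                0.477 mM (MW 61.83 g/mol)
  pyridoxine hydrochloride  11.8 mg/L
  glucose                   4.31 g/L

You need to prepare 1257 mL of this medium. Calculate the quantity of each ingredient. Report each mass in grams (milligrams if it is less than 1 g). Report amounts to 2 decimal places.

Scale factor relative to 1 L: 1.257.
mannitol: 62.6 mmol/L × 182.17 g/mol × 1.257 L ÷ 1000 = 14.33 g
L-methionine: 3.91 mmol/L × 149.2 mg/mmol × 1.257 L = 733.30 mg
riboflavin: 8.41 mg/L × 1.257 L = 10.57 mg
boric acid: 0.477 mmol/L × 61.83 mg/mmol × 1.257 L = 37.07 mg
pyridoxine hydrochloride: 11.8 mg/L × 1.257 L = 14.83 mg
glucose: 4.31 g/L × 1.257 L = 5.42 g

mannitol 14.33 g; L-methionine 733.30 mg; riboflavin 10.57 mg; boric acid 37.07 mg; pyridoxine hydrochloride 14.83 mg; glucose 5.42 g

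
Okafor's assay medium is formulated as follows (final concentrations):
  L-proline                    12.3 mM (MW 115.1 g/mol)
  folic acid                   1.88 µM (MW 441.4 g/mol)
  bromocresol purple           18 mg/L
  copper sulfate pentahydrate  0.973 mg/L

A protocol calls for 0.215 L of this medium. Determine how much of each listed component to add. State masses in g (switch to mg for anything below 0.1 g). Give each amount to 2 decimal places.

L-proline 0.30 g; folic acid 0.18 mg; bromocresol purple 3.87 mg; copper sulfate pentahydrate 0.21 mg

Working volume: 0.215 L.
L-proline: 12.3 mmol/L × 115.1 g/mol × 0.215 L ÷ 1000 = 0.30 g
folic acid: 1.88 µmol/L × 441.4 g/mol × 0.215 L ÷ 1000 = 0.18 mg
bromocresol purple: 18 mg/L × 0.215 L = 3.87 mg
copper sulfate pentahydrate: 0.973 mg/L × 0.215 L = 0.21 mg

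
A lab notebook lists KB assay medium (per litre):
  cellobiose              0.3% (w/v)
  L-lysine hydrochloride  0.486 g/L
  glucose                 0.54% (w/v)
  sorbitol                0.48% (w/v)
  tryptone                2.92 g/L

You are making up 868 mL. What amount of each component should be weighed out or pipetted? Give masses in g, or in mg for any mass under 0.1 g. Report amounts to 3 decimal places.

Working volume: 868 mL = 0.868 L.
cellobiose: 0.3% w/v = 3 g/L → 3 × 0.868 L = 2.604 g
L-lysine hydrochloride: 0.486 g/L × 0.868 L = 0.422 g
glucose: 0.54 g per 100 mL × 868 mL ÷ 100 = 4.687 g
sorbitol: 0.48% w/v = 4.8 g/L → 4.8 × 0.868 L = 4.166 g
tryptone: 2.92 g/L × 0.868 L = 2.535 g

cellobiose 2.604 g; L-lysine hydrochloride 0.422 g; glucose 4.687 g; sorbitol 4.166 g; tryptone 2.535 g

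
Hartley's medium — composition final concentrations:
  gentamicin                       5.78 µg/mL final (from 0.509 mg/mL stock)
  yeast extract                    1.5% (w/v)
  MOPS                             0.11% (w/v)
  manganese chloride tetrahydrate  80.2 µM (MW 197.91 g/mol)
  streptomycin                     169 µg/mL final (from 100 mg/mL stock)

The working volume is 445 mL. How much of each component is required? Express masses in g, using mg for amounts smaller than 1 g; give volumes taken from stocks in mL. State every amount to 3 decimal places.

Working volume: 445 mL = 0.445 L.
gentamicin: V = C2·V2/C1 = 5.78 µg/mL × 445 mL ÷ 509 µg/mL = 5.053 mL
yeast extract: 1.5% w/v = 15 g/L → 15 × 0.445 L = 6.675 g
MOPS: 0.11% w/v = 1.1 g/L → 1.1 × 0.445 L = 0.4895 g = 489.500 mg
manganese chloride tetrahydrate: 80.2 µmol/L × 197.91 g/mol × 0.445 L ÷ 1000 = 7.063 mg
streptomycin: dilute stock: 169 µg/mL × 445 mL ÷ 100000 µg/mL = 0.752 mL

gentamicin 5.053 mL; yeast extract 6.675 g; MOPS 489.500 mg; manganese chloride tetrahydrate 7.063 mg; streptomycin 0.752 mL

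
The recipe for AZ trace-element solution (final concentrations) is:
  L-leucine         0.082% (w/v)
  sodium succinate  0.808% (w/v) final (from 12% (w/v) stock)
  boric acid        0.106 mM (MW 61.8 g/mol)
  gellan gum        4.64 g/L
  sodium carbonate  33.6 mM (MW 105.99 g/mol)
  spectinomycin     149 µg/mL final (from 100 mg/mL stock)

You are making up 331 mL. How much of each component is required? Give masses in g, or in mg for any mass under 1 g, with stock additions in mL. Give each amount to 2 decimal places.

L-leucine 271.42 mg; sodium succinate 22.29 mL; boric acid 2.17 mg; gellan gum 1.54 g; sodium carbonate 1.18 g; spectinomycin 0.49 mL

Scale factor relative to 1 L: 0.331.
L-leucine: 0.082 g per 100 mL × 331 mL ÷ 100 = 0.27142 g = 271.42 mg
sodium succinate: dilute stock: 0.808% ÷ 12% × 331 mL = 22.29 mL
boric acid: 0.106 mmol/L × 61.8 mg/mmol × 0.331 L = 2.17 mg
gellan gum: 4.64 g/L × 0.331 L = 1.54 g
sodium carbonate: 33.6 mmol/L × 105.99 g/mol × 0.331 L ÷ 1000 = 1.18 g
spectinomycin: V = C2·V2/C1 = 149 µg/mL × 331 mL ÷ 100000 µg/mL = 0.49 mL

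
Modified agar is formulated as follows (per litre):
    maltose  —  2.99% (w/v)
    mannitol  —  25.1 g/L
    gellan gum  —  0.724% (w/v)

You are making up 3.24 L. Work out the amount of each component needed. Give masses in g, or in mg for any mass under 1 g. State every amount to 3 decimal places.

Scale factor relative to 1 L: 3.24.
maltose: 2.99 g per 100 mL × 3240 mL ÷ 100 = 96.876 g
mannitol: 25.1 g/L × 3.24 L = 81.324 g
gellan gum: 0.724 g per 100 mL × 3240 mL ÷ 100 = 23.458 g

maltose 96.876 g; mannitol 81.324 g; gellan gum 23.458 g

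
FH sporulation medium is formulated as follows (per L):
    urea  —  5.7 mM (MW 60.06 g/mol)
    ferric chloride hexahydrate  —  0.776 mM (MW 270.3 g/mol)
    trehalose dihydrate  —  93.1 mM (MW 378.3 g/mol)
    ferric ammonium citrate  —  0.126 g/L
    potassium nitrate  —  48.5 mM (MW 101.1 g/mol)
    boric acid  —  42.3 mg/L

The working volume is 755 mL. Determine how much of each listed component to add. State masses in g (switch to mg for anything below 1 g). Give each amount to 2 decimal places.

Scale factor relative to 1 L: 0.755.
urea: 5.7 mmol/L × 60.06 mg/mmol × 0.755 L = 258.47 mg
ferric chloride hexahydrate: 0.776 mmol/L × 270.3 mg/mmol × 0.755 L = 158.36 mg
trehalose dihydrate: 93.1 mmol/L × 378.3 g/mol × 0.755 L ÷ 1000 = 26.59 g
ferric ammonium citrate: 0.126 g/L × 0.755 L = 0.09513 g = 95.13 mg
potassium nitrate: 48.5 mmol/L × 101.1 g/mol × 0.755 L ÷ 1000 = 3.70 g
boric acid: 42.3 mg/L × 0.755 L = 31.94 mg

urea 258.47 mg; ferric chloride hexahydrate 158.36 mg; trehalose dihydrate 26.59 g; ferric ammonium citrate 95.13 mg; potassium nitrate 3.70 g; boric acid 31.94 mg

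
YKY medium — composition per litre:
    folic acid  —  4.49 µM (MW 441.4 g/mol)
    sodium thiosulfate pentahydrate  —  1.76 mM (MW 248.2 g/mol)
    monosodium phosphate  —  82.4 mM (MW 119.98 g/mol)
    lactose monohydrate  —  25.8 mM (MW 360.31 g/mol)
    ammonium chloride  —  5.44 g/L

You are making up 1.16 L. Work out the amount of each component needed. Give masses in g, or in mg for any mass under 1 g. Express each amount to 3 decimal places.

folic acid 2.299 mg; sodium thiosulfate pentahydrate 506.725 mg; monosodium phosphate 11.468 g; lactose monohydrate 10.783 g; ammonium chloride 6.310 g

Scale factor relative to 1 L: 1.16.
folic acid: 4.49 µmol/L × 441.4 g/mol × 1.16 L ÷ 1000 = 2.299 mg
sodium thiosulfate pentahydrate: 1.76 mmol/L × 248.2 mg/mmol × 1.16 L = 506.725 mg
monosodium phosphate: 82.4 mmol/L × 119.98 g/mol × 1.16 L ÷ 1000 = 11.468 g
lactose monohydrate: 25.8 mmol/L × 360.31 g/mol × 1.16 L ÷ 1000 = 10.783 g
ammonium chloride: 5.44 g/L × 1.16 L = 6.310 g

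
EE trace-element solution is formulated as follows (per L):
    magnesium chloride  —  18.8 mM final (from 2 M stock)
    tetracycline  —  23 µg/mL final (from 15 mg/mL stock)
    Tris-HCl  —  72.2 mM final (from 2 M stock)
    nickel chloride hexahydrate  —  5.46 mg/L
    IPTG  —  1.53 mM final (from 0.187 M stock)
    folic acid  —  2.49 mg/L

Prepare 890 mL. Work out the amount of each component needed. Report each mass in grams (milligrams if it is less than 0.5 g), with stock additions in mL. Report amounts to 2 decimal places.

magnesium chloride 8.37 mL; tetracycline 1.36 mL; Tris-HCl 32.13 mL; nickel chloride hexahydrate 4.86 mg; IPTG 7.28 mL; folic acid 2.22 mg

Target volume = 890 mL = 0.89 L.
magnesium chloride: C1V1 = C2V2 → 18.8 mM × 890 mL ÷ 2000 mM = 8.37 mL
tetracycline: C1V1 = C2V2 → 23 µg/mL × 890 mL ÷ 15000 µg/mL = 1.36 mL
Tris-HCl: C1V1 = C2V2 → 72.2 mM × 890 mL ÷ 2000 mM = 32.13 mL
nickel chloride hexahydrate: 5.46 mg/L × 0.89 L = 4.86 mg
IPTG: dilute stock: 1.53 mM × 890 mL ÷ 187 mM = 7.28 mL
folic acid: 2.49 mg/L × 0.89 L = 2.22 mg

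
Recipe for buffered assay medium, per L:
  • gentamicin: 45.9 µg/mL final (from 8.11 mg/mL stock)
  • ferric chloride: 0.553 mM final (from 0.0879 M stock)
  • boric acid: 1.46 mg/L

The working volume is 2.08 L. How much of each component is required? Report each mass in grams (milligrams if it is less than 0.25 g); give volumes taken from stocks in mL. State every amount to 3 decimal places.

Working volume: 2.08 L.
gentamicin: V = C2·V2/C1 = 45.9 µg/mL × 2080 mL ÷ 8110 µg/mL = 11.772 mL
ferric chloride: V = C2·V2/C1 = 0.553 mM × 2080 mL ÷ 87.9 mM = 13.086 mL
boric acid: 1.46 mg/L × 2.08 L = 3.037 mg

gentamicin 11.772 mL; ferric chloride 13.086 mL; boric acid 3.037 mg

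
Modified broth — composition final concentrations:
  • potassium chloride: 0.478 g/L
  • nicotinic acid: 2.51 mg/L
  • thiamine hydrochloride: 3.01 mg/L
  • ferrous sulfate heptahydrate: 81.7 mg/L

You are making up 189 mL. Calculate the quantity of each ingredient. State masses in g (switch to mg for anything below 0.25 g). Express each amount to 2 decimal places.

Working volume: 189 mL = 0.189 L.
potassium chloride: 0.478 g/L × 0.189 L = 0.090342 g = 90.34 mg
nicotinic acid: 2.51 mg/L × 0.189 L = 0.47 mg
thiamine hydrochloride: 3.01 mg/L × 0.189 L = 0.57 mg
ferrous sulfate heptahydrate: 81.7 mg/L × 0.189 L = 15.44 mg

potassium chloride 90.34 mg; nicotinic acid 0.47 mg; thiamine hydrochloride 0.57 mg; ferrous sulfate heptahydrate 15.44 mg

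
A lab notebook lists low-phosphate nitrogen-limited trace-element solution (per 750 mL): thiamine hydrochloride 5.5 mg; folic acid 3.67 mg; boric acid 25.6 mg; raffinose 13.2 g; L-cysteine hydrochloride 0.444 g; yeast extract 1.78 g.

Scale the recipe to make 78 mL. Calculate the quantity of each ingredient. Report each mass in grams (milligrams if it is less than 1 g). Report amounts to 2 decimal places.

thiamine hydrochloride 0.57 mg; folic acid 0.38 mg; boric acid 2.66 mg; raffinose 1.37 g; L-cysteine hydrochloride 46.18 mg; yeast extract 185.12 mg

Scale factor = 78 mL / 750 mL = 0.104.
thiamine hydrochloride: 5.5 mg × (78 mL / 750 mL) = 0.57 mg
folic acid: 3.67 mg × (78 mL / 750 mL) = 0.38 mg
boric acid: 25.6 mg × (78 mL / 750 mL) = 2.66 mg
raffinose: 13.2 g × (78 mL / 750 mL) = 1.37 g
L-cysteine hydrochloride: 0.444 g × (78 mL / 750 mL) = 0.046176 g = 46.18 mg
yeast extract: 1.78 g × (78 mL / 750 mL) = 0.18512 g = 185.12 mg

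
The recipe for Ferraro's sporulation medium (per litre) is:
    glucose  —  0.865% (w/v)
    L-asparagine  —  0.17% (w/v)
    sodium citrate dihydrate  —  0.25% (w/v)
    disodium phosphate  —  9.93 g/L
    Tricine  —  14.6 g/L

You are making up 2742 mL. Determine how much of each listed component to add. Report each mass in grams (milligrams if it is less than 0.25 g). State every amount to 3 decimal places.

Scale factor relative to 1 L: 2.742.
glucose: 0.865 g per 100 mL × 2742 mL ÷ 100 = 23.718 g
L-asparagine: 0.17 g per 100 mL × 2742 mL ÷ 100 = 4.661 g
sodium citrate dihydrate: 0.25% w/v = 2.5 g/L → 2.5 × 2.742 L = 6.855 g
disodium phosphate: 9.93 g/L × 2.742 L = 27.228 g
Tricine: 14.6 g/L × 2.742 L = 40.033 g

glucose 23.718 g; L-asparagine 4.661 g; sodium citrate dihydrate 6.855 g; disodium phosphate 27.228 g; Tricine 40.033 g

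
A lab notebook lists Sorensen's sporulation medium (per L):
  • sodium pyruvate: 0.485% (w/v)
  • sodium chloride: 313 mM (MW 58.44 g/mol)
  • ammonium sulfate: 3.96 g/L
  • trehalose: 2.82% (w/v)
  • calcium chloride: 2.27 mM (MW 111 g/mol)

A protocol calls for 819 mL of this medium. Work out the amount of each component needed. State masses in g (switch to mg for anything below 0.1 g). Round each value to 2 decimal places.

sodium pyruvate 3.97 g; sodium chloride 14.98 g; ammonium sulfate 3.24 g; trehalose 23.10 g; calcium chloride 0.21 g

Scale factor relative to 1 L: 0.819.
sodium pyruvate: 0.485 g per 100 mL × 819 mL ÷ 100 = 3.97 g
sodium chloride: 313 mmol/L × 58.44 g/mol × 0.819 L ÷ 1000 = 14.98 g
ammonium sulfate: 3.96 g/L × 0.819 L = 3.24 g
trehalose: 2.82 g per 100 mL × 819 mL ÷ 100 = 23.10 g
calcium chloride: 2.27 mmol/L × 111 g/mol × 0.819 L ÷ 1000 = 0.21 g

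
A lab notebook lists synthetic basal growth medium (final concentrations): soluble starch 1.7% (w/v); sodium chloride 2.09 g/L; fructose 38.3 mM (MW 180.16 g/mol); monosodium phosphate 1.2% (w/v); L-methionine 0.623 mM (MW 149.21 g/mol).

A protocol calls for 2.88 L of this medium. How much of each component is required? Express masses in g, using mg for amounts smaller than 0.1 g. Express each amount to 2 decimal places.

Scale factor relative to 1 L: 2.88.
soluble starch: 1.7% w/v = 17 g/L → 17 × 2.88 L = 48.96 g
sodium chloride: 2.09 g/L × 2.88 L = 6.02 g
fructose: 38.3 mmol/L × 180.16 g/mol × 2.88 L ÷ 1000 = 19.87 g
monosodium phosphate: 1.2 g per 100 mL × 2880 mL ÷ 100 = 34.56 g
L-methionine: 0.623 mmol/L × 149.21 g/mol × 2.88 L ÷ 1000 = 0.27 g

soluble starch 48.96 g; sodium chloride 6.02 g; fructose 19.87 g; monosodium phosphate 34.56 g; L-methionine 0.27 g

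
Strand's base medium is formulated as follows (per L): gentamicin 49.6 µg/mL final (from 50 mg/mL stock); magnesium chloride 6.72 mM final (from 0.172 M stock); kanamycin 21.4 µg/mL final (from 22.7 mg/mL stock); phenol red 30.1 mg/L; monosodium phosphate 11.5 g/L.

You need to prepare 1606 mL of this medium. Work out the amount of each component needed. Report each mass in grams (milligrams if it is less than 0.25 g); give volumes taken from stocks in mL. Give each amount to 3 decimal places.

gentamicin 1.593 mL; magnesium chloride 62.746 mL; kanamycin 1.514 mL; phenol red 48.341 mg; monosodium phosphate 18.469 g

Scale factor relative to 1 L: 1.606.
gentamicin: C1V1 = C2V2 → 49.6 µg/mL × 1606 mL ÷ 50000 µg/mL = 1.593 mL
magnesium chloride: C1V1 = C2V2 → 6.72 mM × 1606 mL ÷ 172 mM = 62.746 mL
kanamycin: V = C2·V2/C1 = 21.4 µg/mL × 1606 mL ÷ 22700 µg/mL = 1.514 mL
phenol red: 30.1 mg/L × 1.606 L = 48.341 mg
monosodium phosphate: 11.5 g/L × 1.606 L = 18.469 g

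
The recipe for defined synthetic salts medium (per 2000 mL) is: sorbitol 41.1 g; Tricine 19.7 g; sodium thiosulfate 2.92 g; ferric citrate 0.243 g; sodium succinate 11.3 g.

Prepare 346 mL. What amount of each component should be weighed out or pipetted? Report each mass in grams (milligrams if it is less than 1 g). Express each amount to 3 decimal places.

Ratio of target to recipe volume: 346 / 2000 = 0.173.
sorbitol: 41.1 g × (346 mL / 2000 mL) = 7.110 g
Tricine: 19.7 g × (346 mL / 2000 mL) = 3.408 g
sodium thiosulfate: 2.92 g × (346 mL / 2000 mL) = 0.50516 g = 505.160 mg
ferric citrate: 0.243 g × (346 mL / 2000 mL) = 0.042039 g = 42.039 mg
sodium succinate: 11.3 g × (346 mL / 2000 mL) = 1.955 g

sorbitol 7.110 g; Tricine 3.408 g; sodium thiosulfate 505.160 mg; ferric citrate 42.039 mg; sodium succinate 1.955 g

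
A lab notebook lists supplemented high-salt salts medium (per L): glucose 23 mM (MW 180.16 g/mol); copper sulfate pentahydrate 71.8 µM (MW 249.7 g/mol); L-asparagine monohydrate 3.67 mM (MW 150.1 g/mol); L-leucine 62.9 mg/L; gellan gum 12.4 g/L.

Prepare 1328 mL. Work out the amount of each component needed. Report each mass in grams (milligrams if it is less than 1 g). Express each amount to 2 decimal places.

Scale factor relative to 1 L: 1.328.
glucose: 23 mmol/L × 180.16 g/mol × 1.328 L ÷ 1000 = 5.50 g
copper sulfate pentahydrate: 71.8 µmol/L × 249.7 g/mol × 1.328 L ÷ 1000 = 23.81 mg
L-asparagine monohydrate: 3.67 mmol/L × 150.1 mg/mmol × 1.328 L = 731.55 mg
L-leucine: 62.9 mg/L × 1.328 L = 83.53 mg
gellan gum: 12.4 g/L × 1.328 L = 16.47 g

glucose 5.50 g; copper sulfate pentahydrate 23.81 mg; L-asparagine monohydrate 731.55 mg; L-leucine 83.53 mg; gellan gum 16.47 g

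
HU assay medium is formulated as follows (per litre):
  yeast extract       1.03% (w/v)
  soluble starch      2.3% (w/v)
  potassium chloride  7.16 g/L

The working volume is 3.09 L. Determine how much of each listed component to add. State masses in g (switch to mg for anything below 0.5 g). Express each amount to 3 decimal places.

Scale factor relative to 1 L: 3.09.
yeast extract: 1.03% w/v = 10.3 g/L → 10.3 × 3.09 L = 31.827 g
soluble starch: 2.3 g per 100 mL × 3090 mL ÷ 100 = 71.070 g
potassium chloride: 7.16 g/L × 3.09 L = 22.124 g

yeast extract 31.827 g; soluble starch 71.070 g; potassium chloride 22.124 g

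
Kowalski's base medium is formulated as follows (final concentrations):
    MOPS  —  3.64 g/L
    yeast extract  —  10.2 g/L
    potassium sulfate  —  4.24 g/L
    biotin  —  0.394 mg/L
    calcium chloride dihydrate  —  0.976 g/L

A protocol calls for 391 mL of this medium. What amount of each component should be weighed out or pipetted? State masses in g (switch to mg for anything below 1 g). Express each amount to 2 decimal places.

MOPS 1.42 g; yeast extract 3.99 g; potassium sulfate 1.66 g; biotin 0.15 mg; calcium chloride dihydrate 381.62 mg

Scale factor relative to 1 L: 0.391.
MOPS: 3.64 g/L × 0.391 L = 1.42 g
yeast extract: 10.2 g/L × 0.391 L = 3.99 g
potassium sulfate: 4.24 g/L × 0.391 L = 1.66 g
biotin: 0.394 mg/L × 0.391 L = 0.15 mg
calcium chloride dihydrate: 0.976 g/L × 0.391 L = 0.381616 g = 381.62 mg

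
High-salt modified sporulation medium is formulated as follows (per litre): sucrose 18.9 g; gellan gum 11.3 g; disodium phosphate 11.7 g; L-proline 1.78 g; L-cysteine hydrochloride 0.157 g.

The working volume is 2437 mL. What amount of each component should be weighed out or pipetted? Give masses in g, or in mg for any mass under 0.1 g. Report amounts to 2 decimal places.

sucrose 46.06 g; gellan gum 27.54 g; disodium phosphate 28.51 g; L-proline 4.34 g; L-cysteine hydrochloride 0.38 g

Scale factor = 2437 mL / 1000 mL = 2.437.
sucrose: 18.9 g × (2437 mL / 1000 mL) = 46.06 g
gellan gum: 11.3 g × (2437 mL / 1000 mL) = 27.54 g
disodium phosphate: 11.7 g × (2437 mL / 1000 mL) = 28.51 g
L-proline: 1.78 g × (2437 mL / 1000 mL) = 4.34 g
L-cysteine hydrochloride: 0.157 g × (2437 mL / 1000 mL) = 0.38 g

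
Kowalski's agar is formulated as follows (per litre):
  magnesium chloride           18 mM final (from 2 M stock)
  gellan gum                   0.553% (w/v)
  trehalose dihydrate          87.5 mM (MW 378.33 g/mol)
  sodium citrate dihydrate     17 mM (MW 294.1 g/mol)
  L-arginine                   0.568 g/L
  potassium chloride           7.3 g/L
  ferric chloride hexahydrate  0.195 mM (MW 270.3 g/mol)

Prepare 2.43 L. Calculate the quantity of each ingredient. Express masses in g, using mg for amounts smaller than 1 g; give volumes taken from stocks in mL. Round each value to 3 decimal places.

magnesium chloride 21.870 mL; gellan gum 13.438 g; trehalose dihydrate 80.442 g; sodium citrate dihydrate 12.149 g; L-arginine 1.380 g; potassium chloride 17.739 g; ferric chloride hexahydrate 128.082 mg

Scale factor relative to 1 L: 2.43.
magnesium chloride: dilute stock: 18 mM × 2430 mL ÷ 2000 mM = 21.870 mL
gellan gum: 0.553 g per 100 mL × 2430 mL ÷ 100 = 13.438 g
trehalose dihydrate: 87.5 mmol/L × 378.33 g/mol × 2.43 L ÷ 1000 = 80.442 g
sodium citrate dihydrate: 17 mmol/L × 294.1 g/mol × 2.43 L ÷ 1000 = 12.149 g
L-arginine: 0.568 g/L × 2.43 L = 1.380 g
potassium chloride: 7.3 g/L × 2.43 L = 17.739 g
ferric chloride hexahydrate: 0.195 mmol/L × 270.3 mg/mmol × 2.43 L = 128.082 mg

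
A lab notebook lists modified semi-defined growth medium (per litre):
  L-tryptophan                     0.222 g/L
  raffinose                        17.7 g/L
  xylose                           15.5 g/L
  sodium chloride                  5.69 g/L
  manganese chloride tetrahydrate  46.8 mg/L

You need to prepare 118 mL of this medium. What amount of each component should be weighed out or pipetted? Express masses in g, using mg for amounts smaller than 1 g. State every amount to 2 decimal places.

L-tryptophan 26.20 mg; raffinose 2.09 g; xylose 1.83 g; sodium chloride 671.42 mg; manganese chloride tetrahydrate 5.52 mg

Working volume: 118 mL = 0.118 L.
L-tryptophan: 0.222 g/L × 0.118 L = 0.026196 g = 26.20 mg
raffinose: 17.7 g/L × 0.118 L = 2.09 g
xylose: 15.5 g/L × 0.118 L = 1.83 g
sodium chloride: 5.69 g/L × 0.118 L = 0.67142 g = 671.42 mg
manganese chloride tetrahydrate: 46.8 mg/L × 0.118 L = 5.52 mg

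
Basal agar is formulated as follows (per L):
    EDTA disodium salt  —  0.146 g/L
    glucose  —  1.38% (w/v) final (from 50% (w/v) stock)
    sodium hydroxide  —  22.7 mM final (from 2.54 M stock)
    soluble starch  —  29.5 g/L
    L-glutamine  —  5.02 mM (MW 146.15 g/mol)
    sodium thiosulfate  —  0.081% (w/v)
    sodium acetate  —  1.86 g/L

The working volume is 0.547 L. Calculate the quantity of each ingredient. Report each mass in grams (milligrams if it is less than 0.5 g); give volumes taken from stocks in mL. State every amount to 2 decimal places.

EDTA disodium salt 79.86 mg; glucose 15.10 mL; sodium hydroxide 4.89 mL; soluble starch 16.14 g; L-glutamine 401.32 mg; sodium thiosulfate 443.07 mg; sodium acetate 1.02 g

Scale factor relative to 1 L: 0.547.
EDTA disodium salt: 0.146 g/L × 0.547 L = 0.079862 g = 79.86 mg
glucose: C1V1 = C2V2 → 1.38% ÷ 50% × 547 mL = 15.10 mL
sodium hydroxide: dilute stock: 22.7 mM × 547 mL ÷ 2540 mM = 4.89 mL
soluble starch: 29.5 g/L × 0.547 L = 16.14 g
L-glutamine: 5.02 mmol/L × 146.15 mg/mmol × 0.547 L = 401.32 mg
sodium thiosulfate: 0.081 g per 100 mL × 547 mL ÷ 100 = 0.44307 g = 443.07 mg
sodium acetate: 1.86 g/L × 0.547 L = 1.02 g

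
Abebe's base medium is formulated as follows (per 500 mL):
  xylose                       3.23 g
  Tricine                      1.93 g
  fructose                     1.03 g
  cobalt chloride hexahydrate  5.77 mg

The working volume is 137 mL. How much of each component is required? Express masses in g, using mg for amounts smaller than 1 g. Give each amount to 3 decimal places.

Scale factor = 137 mL / 500 mL = 0.274.
xylose: 3.23 g × (137 mL / 500 mL) = 0.88502 g = 885.020 mg
Tricine: 1.93 g × (137 mL / 500 mL) = 0.52882 g = 528.820 mg
fructose: 1.03 g × (137 mL / 500 mL) = 0.28222 g = 282.220 mg
cobalt chloride hexahydrate: 5.77 mg × (137 mL / 500 mL) = 1.581 mg

xylose 885.020 mg; Tricine 528.820 mg; fructose 282.220 mg; cobalt chloride hexahydrate 1.581 mg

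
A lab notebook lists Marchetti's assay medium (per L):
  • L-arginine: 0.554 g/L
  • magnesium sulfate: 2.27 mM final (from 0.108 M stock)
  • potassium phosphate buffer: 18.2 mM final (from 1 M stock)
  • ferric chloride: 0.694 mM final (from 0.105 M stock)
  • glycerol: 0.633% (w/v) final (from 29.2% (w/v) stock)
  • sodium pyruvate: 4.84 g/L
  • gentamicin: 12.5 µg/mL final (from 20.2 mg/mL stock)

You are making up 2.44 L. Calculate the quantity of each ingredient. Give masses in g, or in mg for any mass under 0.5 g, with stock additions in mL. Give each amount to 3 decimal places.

Scale factor relative to 1 L: 2.44.
L-arginine: 0.554 g/L × 2.44 L = 1.352 g
magnesium sulfate: dilute stock: 2.27 mM × 2440 mL ÷ 108 mM = 51.285 mL
potassium phosphate buffer: dilute stock: 18.2 mM × 2440 mL ÷ 1000 mM = 44.408 mL
ferric chloride: V = C2·V2/C1 = 0.694 mM × 2440 mL ÷ 105 mM = 16.127 mL
glycerol: V = C2·V2/C1 = 0.633% ÷ 29.2% × 2440 mL = 52.895 mL
sodium pyruvate: 4.84 g/L × 2.44 L = 11.810 g
gentamicin: V = C2·V2/C1 = 12.5 µg/mL × 2440 mL ÷ 20200 µg/mL = 1.510 mL

L-arginine 1.352 g; magnesium sulfate 51.285 mL; potassium phosphate buffer 44.408 mL; ferric chloride 16.127 mL; glycerol 52.895 mL; sodium pyruvate 11.810 g; gentamicin 1.510 mL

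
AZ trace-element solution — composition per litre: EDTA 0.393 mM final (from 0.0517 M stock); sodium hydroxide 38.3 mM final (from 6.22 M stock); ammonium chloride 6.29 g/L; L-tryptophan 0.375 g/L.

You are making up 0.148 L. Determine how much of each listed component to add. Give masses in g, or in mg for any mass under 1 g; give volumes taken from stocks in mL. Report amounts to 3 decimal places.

EDTA 1.125 mL; sodium hydroxide 0.911 mL; ammonium chloride 930.920 mg; L-tryptophan 55.500 mg

Scale factor relative to 1 L: 0.148.
EDTA: dilute stock: 0.393 mM × 148 mL ÷ 51.7 mM = 1.125 mL
sodium hydroxide: dilute stock: 38.3 mM × 148 mL ÷ 6220 mM = 0.911 mL
ammonium chloride: 6.29 g/L × 0.148 L = 0.93092 g = 930.920 mg
L-tryptophan: 0.375 g/L × 0.148 L = 0.0555 g = 55.500 mg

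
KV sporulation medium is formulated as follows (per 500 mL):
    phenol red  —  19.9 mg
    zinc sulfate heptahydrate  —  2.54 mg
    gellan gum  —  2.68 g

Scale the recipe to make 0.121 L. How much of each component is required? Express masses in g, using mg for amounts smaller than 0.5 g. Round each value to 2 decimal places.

Scale factor = 121 mL / 500 mL = 0.242.
phenol red: 19.9 mg × (121 mL / 500 mL) = 4.82 mg
zinc sulfate heptahydrate: 2.54 mg × (121 mL / 500 mL) = 0.61 mg
gellan gum: 2.68 g × (121 mL / 500 mL) = 0.65 g

phenol red 4.82 mg; zinc sulfate heptahydrate 0.61 mg; gellan gum 0.65 g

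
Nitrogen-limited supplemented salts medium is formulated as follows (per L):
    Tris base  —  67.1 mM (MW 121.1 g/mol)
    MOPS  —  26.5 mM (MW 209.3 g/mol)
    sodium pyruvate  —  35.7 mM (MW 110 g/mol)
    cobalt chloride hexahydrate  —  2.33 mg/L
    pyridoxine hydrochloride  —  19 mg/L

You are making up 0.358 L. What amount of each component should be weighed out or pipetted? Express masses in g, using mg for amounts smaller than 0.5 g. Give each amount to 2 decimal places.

Tris base 2.91 g; MOPS 1.99 g; sodium pyruvate 1.41 g; cobalt chloride hexahydrate 0.83 mg; pyridoxine hydrochloride 6.80 mg

Scale factor relative to 1 L: 0.358.
Tris base: 67.1 mmol/L × 121.1 g/mol × 0.358 L ÷ 1000 = 2.91 g
MOPS: 26.5 mmol/L × 209.3 g/mol × 0.358 L ÷ 1000 = 1.99 g
sodium pyruvate: 35.7 mmol/L × 110 g/mol × 0.358 L ÷ 1000 = 1.41 g
cobalt chloride hexahydrate: 2.33 mg/L × 0.358 L = 0.83 mg
pyridoxine hydrochloride: 19 mg/L × 0.358 L = 6.80 mg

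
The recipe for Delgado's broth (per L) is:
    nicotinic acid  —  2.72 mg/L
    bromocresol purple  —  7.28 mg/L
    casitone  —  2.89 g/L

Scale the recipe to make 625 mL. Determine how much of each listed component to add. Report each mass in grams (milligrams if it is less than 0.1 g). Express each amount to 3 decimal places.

Scale factor relative to 1 L: 0.625.
nicotinic acid: 2.72 mg/L × 0.625 L = 1.700 mg
bromocresol purple: 7.28 mg/L × 0.625 L = 4.550 mg
casitone: 2.89 g/L × 0.625 L = 1.806 g

nicotinic acid 1.700 mg; bromocresol purple 4.550 mg; casitone 1.806 g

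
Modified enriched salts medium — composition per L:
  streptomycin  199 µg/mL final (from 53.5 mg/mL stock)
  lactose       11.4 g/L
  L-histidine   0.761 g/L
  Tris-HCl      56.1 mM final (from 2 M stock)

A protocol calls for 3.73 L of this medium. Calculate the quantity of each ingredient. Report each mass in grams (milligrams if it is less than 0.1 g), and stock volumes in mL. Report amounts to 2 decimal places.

Scale factor relative to 1 L: 3.73.
streptomycin: C1V1 = C2V2 → 199 µg/mL × 3730 mL ÷ 53500 µg/mL = 13.87 mL
lactose: 11.4 g/L × 3.73 L = 42.52 g
L-histidine: 0.761 g/L × 3.73 L = 2.84 g
Tris-HCl: dilute stock: 56.1 mM × 3730 mL ÷ 2000 mM = 104.63 mL

streptomycin 13.87 mL; lactose 42.52 g; L-histidine 2.84 g; Tris-HCl 104.63 mL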